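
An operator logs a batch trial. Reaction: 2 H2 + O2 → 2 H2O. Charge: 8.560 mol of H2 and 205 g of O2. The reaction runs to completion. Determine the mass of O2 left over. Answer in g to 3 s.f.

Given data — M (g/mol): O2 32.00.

68.0 g

n(H2) = 8.560 mol
n(O2) = 205.0 / 32.00 = 6.406 mol
n/ν → H2: 4.280, O2: 6.406; H2 is limiting.
O2 consumed = (1/2) × 8.560 = 4.280 mol
O2 remaining = 6.406 − 4.280 = 2.126 mol
mass = 2.126 × 32.00 = 68.03 g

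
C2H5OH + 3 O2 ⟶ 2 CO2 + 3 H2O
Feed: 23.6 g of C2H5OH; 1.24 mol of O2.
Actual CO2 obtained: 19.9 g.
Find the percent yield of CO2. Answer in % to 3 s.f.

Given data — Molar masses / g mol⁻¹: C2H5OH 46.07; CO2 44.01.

n(C2H5OH) = 23.60 / 46.07 = 0.5123 mol
n(O2) = 1.240 mol
n/ν for C2H5OH = 0.5123/1 = 0.5123
n/ν for O2 = 1.240/3 = 0.4133
Smallest n/ν is O2 → limiting reagent.
theoretical n(CO2) = (2/3) × 1.240 = 0.8267 mol → 36.38 g
% yield = 19.9 / 36.38 × 100 = 54.70 %

54.7 %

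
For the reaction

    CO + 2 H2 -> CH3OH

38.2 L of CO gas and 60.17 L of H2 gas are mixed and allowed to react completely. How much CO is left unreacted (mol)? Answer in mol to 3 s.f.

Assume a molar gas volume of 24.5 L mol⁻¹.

0.331 mol

n(CO) = 38.20 / 24.5 = 1.559 mol
n(H2) = 60.17 / 24.5 = 2.456 mol
n/ν → CO: 1.559, H2: 1.228; H2 is limiting.
CO consumed = (1/2) × 2.456 = 1.228 mol
CO remaining = 1.559 − 1.228 = 0.3310 mol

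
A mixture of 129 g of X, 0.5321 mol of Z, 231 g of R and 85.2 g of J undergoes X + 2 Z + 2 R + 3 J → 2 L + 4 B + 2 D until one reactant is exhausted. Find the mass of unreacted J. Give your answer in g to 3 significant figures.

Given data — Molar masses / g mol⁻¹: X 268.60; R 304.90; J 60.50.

36.9 g

n(X) = 129.0 / 268.60 = 0.4803 mol
n(Z) = 0.5321 mol
n(R) = 231.0 / 304.90 = 0.7576 mol
n(J) = 85.20 / 60.50 = 1.408 mol
n/ν for X = 0.4803/1 = 0.4803
n/ν for Z = 0.5321/2 = 0.2661
n/ν for R = 0.7576/2 = 0.3788
n/ν for J = 1.408/3 = 0.4693
Smallest n/ν is Z → limiting reagent.
J consumed = (3/2) × 0.5321 = 0.7982 mol
J remaining = 1.408 − 0.7982 = 0.6098 mol
mass = 0.6098 × 60.50 = 36.89 g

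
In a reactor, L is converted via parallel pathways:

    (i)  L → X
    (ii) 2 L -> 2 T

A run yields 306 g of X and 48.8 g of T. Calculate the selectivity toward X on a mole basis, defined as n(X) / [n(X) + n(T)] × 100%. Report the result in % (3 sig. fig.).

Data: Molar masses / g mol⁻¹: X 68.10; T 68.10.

n(X) = 306 / 68.10 = 4.493 mol
n(T) = 48.8 / 68.10 = 0.7166 mol
selectivity = 4.493/(4.493+0.7166) × 100 = 86.24 %

86.2 %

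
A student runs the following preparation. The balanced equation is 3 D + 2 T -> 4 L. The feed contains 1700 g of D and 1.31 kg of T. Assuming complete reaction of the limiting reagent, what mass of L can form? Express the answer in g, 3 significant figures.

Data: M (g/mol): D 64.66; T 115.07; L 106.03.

2410 g

n(D) = 1700 / 64.66 = 26.29 mol
n(T) = 1.310×1000 / 115.07 = 11.38 mol
n/ν for D = 26.29/3 = 8.763
n/ν for T = 11.38/2 = 5.690
Smallest n/ν is T → limiting reagent.
n(L) = (4/2) × 11.38 = 22.76 mol
mass = 22.76 × 106.03 = 2413 g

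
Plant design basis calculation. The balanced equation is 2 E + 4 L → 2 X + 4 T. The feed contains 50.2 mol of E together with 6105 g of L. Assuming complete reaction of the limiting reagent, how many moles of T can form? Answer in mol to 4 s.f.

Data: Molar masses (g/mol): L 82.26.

74.22 mol

n(E) = 50.20 mol
n(L) = 6105 / 82.26 = 74.22 mol
n/ν → E: 25.10, L: 18.56; L is limiting.
n(T) = (4/4) × 74.22 = 74.22 mol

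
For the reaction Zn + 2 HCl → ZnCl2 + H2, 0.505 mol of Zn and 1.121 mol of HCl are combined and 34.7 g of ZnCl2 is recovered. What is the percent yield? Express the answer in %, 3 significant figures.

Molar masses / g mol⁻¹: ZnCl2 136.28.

50.4 %

n(Zn) = 0.5050 mol
n(HCl) = 1.121 mol
n/ν for Zn = 0.5050/1 = 0.5050
n/ν for HCl = 1.121/2 = 0.5605
Smallest n/ν is Zn → limiting reagent.
theoretical n(ZnCl2) = (1/1) × 0.5050 = 0.5050 mol → 68.82 g
% yield = 34.7 / 68.82 × 100 = 50.42 %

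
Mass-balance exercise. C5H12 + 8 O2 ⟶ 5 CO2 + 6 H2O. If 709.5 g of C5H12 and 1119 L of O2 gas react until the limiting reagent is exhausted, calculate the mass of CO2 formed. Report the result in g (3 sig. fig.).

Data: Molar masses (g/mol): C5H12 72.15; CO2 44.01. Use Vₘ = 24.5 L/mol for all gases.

n(C5H12) = 709.5 / 72.15 = 9.834 mol
n(O2) = 1119 / 24.5 = 45.67 mol
n/ν for C5H12 = 9.834/1 = 9.834
n/ν for O2 = 45.67/8 = 5.709
Smallest n/ν is O2 → limiting reagent.
n(CO2) = (5/8) × 45.67 = 28.54 mol
mass = 28.54 × 44.01 = 1256 g

1260 g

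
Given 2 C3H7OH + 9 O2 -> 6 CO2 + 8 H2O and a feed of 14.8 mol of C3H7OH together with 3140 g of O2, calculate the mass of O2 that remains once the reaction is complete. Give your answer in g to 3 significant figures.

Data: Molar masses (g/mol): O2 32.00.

1010 g

n(C3H7OH) = 14.80 mol
n(O2) = 3140 / 32.00 = 98.13 mol
n/ν for C3H7OH = 14.80/2 = 7.400
n/ν for O2 = 98.13/9 = 10.90
Smallest n/ν is C3H7OH → limiting reagent.
O2 consumed = (9/2) × 14.80 = 66.60 mol
O2 remaining = 98.13 − 66.60 = 31.53 mol
mass = 31.53 × 32.00 = 1009 g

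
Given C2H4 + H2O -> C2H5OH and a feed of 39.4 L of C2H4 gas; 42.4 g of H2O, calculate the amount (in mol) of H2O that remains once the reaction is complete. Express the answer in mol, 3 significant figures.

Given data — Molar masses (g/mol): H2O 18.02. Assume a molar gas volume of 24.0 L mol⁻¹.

n(C2H4) = 39.40 / 24.0 = 1.642 mol
n(H2O) = 42.40 / 18.02 = 2.353 mol
n/ν for C2H4 = 1.642/1 = 1.642
n/ν for H2O = 2.353/1 = 2.353
Smallest n/ν is C2H4 → limiting reagent.
H2O consumed = (1/1) × 1.642 = 1.642 mol
H2O remaining = 2.353 − 1.642 = 0.7110 mol

0.711 mol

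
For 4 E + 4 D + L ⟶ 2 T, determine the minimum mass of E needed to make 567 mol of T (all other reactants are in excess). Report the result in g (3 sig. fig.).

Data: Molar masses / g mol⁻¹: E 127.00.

n(T) = 567.0 mol
n(E) = (4/2) × 567.0 = 1134 mol
mass = 1134 × 127.00 = 144000 g

144000 g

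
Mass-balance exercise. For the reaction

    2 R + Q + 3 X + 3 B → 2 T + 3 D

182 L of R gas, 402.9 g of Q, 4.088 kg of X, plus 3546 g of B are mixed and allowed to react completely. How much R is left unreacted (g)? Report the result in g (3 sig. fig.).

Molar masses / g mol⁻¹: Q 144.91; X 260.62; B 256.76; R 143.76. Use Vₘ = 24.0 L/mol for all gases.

291 g

n(R) = 182.0 / 24.0 = 7.583 mol
n(Q) = 402.9 / 144.91 = 2.780 mol
n(X) = 4.088×1000 / 260.62 = 15.69 mol
n(B) = 3546 / 256.76 = 13.81 mol
n/ν → R: 3.792, Q: 2.780, X: 5.230, B: 4.603; Q is limiting.
R consumed = (2/1) × 2.780 = 5.560 mol
R remaining = 7.583 − 5.560 = 2.023 mol
mass = 2.023 × 143.76 = 290.8 g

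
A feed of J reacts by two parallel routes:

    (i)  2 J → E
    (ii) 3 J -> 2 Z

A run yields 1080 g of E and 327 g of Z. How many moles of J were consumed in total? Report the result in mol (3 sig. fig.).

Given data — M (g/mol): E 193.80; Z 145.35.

n(E) = 1080 / 193.80 = 5.573 mol
n(Z) = 327 / 145.35 = 2.250 mol
n(J) via (i) = (2/1)×5.573 = 11.15 mol
n(J) via (ii) = (3/2)×2.250 = 3.375 mol
total n(J) = 11.15 + 3.375 = 14.53 mol

14.5 mol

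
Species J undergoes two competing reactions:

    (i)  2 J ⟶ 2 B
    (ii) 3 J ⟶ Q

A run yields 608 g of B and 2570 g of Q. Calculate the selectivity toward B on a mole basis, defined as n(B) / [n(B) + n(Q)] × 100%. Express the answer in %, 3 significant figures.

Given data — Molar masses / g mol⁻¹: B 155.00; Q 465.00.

n(B) = 608 / 155.00 = 3.923 mol
n(Q) = 2570 / 465.00 = 5.527 mol
selectivity = 3.923/(3.923+5.527) × 100 = 41.51 %

41.5 %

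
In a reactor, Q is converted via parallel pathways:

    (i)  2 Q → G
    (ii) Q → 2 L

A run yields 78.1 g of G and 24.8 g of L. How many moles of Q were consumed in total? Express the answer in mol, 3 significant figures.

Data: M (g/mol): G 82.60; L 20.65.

n(G) = 78.1 / 82.60 = 0.9455 mol
n(L) = 24.8 / 20.65 = 1.201 mol
n(Q) via (i) = (2/1)×0.9455 = 1.891 mol
n(Q) via (ii) = (1/2)×1.201 = 0.6005 mol
total n(Q) = 1.891 + 0.6005 = 2.492 mol

2.49 mol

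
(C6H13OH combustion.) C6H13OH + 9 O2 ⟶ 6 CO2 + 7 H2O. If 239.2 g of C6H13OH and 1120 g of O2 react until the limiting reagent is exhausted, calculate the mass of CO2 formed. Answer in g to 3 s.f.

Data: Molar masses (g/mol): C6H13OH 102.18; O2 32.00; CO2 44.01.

618 g

n(C6H13OH) = 239.2 / 102.18 = 2.341 mol
n(O2) = 1120 / 32.00 = 35.00 mol
n/ν → C6H13OH: 2.341, O2: 3.889; C6H13OH is limiting.
n(CO2) = (6/1) × 2.341 = 14.05 mol
mass = 14.05 × 44.01 = 618.3 g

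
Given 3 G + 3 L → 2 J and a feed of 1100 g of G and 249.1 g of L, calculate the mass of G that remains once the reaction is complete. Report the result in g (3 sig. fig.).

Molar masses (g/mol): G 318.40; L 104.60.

342 g

n(G) = 1100 / 318.40 = 3.455 mol
n(L) = 249.1 / 104.60 = 2.381 mol
n/ν → G: 1.152, L: 0.7937; L is limiting.
G consumed = (3/3) × 2.381 = 2.381 mol
G remaining = 3.455 − 2.381 = 1.074 mol
mass = 1.074 × 318.40 = 342.0 g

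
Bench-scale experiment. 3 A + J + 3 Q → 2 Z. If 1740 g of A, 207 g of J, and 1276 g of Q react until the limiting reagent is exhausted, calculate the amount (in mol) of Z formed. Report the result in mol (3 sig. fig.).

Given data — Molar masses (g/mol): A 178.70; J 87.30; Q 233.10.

n(A) = 1740 / 178.70 = 9.737 mol
n(J) = 207.0 / 87.30 = 2.371 mol
n(Q) = 1276 / 233.10 = 5.474 mol
n/ν for A = 9.737/3 = 3.246
n/ν for J = 2.371/1 = 2.371
n/ν for Q = 5.474/3 = 1.825
Smallest n/ν is Q → limiting reagent.
n(Z) = (2/3) × 5.474 = 3.649 mol

3.65 mol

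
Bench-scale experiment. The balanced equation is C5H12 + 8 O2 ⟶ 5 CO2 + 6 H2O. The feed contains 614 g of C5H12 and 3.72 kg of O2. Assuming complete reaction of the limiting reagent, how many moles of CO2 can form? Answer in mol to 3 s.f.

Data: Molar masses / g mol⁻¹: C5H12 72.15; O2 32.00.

42.6 mol

n(C5H12) = 614.0 / 72.15 = 8.510 mol
n(O2) = 3.720×1000 / 32.00 = 116.3 mol
n/ν → C5H12: 8.510, O2: 14.54; C5H12 is limiting.
n(CO2) = (5/1) × 8.510 = 42.55 mol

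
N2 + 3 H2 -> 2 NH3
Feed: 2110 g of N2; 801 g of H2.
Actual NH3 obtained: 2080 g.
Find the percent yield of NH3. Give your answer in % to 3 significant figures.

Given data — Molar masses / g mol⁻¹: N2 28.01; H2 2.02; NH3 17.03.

n(N2) = 2110 / 28.01 = 75.33 mol
n(H2) = 801.0 / 2.02 = 396.5 mol
n/ν for N2 = 75.33/1 = 75.33
n/ν for H2 = 396.5/3 = 132.2
Smallest n/ν is N2 → limiting reagent.
theoretical n(NH3) = (2/1) × 75.33 = 150.7 mol → 2566 g
% yield = 2080 / 2566 × 100 = 81.06 %

81.1 %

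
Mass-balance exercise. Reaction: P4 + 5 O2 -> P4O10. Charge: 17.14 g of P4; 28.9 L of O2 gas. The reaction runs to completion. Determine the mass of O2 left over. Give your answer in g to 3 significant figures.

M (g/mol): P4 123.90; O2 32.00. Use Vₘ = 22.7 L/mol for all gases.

n(P4) = 17.14 / 123.90 = 0.1383 mol
n(O2) = 28.90 / 22.7 = 1.273 mol
n/ν for P4 = 0.1383/1 = 0.1383
n/ν for O2 = 1.273/5 = 0.2546
Smallest n/ν is P4 → limiting reagent.
O2 consumed = (5/1) × 0.1383 = 0.6915 mol
O2 remaining = 1.273 − 0.6915 = 0.5815 mol
mass = 0.5815 × 32.00 = 18.61 g

18.6 g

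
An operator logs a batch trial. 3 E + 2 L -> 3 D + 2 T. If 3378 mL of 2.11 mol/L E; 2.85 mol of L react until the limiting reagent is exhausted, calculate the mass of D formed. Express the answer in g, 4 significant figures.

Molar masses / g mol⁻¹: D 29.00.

124.0 g

n(E) = 2.11 × 3378/1000 = 7.128 mol
n(L) = 2.850 mol
n/ν for E = 7.128/3 = 2.376
n/ν for L = 2.850/2 = 1.425
Smallest n/ν is L → limiting reagent.
n(D) = (3/2) × 2.850 = 4.275 mol
mass = 4.275 × 29.00 = 124.0 g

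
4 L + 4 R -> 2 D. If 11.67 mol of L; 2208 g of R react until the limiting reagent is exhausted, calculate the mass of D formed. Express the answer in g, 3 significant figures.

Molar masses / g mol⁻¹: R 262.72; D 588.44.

n(L) = 11.67 mol
n(R) = 2208 / 262.72 = 8.404 mol
n/ν for L = 11.67/4 = 2.918
n/ν for R = 8.404/4 = 2.101
Smallest n/ν is R → limiting reagent.
n(D) = (2/4) × 8.404 = 4.202 mol
mass = 4.202 × 588.44 = 2473 g

2470 g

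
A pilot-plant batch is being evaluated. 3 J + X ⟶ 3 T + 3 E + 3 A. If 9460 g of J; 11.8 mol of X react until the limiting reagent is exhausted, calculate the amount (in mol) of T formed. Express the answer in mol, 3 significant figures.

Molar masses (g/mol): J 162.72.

n(J) = 9460 / 162.72 = 58.14 mol
n(X) = 11.80 mol
n/ν for J = 58.14/3 = 19.38
n/ν for X = 11.80/1 = 11.80
Smallest n/ν is X → limiting reagent.
n(T) = (3/1) × 11.80 = 35.40 mol

35.4 mol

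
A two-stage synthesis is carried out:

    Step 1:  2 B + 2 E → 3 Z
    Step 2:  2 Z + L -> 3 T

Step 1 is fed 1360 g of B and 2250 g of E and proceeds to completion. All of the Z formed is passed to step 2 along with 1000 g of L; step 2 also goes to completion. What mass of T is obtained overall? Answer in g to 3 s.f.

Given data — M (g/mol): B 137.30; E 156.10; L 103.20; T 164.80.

3670 g

Step 1:
n(B) = 1360 / 137.30 = 9.905 mol
n(E) = 2250 / 156.10 = 14.41 mol
n/ν for B = 9.905/2 = 4.953
n/ν for E = 14.41/2 = 7.205
Smallest n/ν is B → limiting reagent.
n(Z) produced = (3/2) × 9.905 = 14.86 mol
Step 2:
n(Z) available = 14.86 mol
n(L) = 1000 / 103.20 = 9.690 mol
n/ν for Z = 14.86/2 = 7.430
n/ν for L = 9.690/1 = 9.690
Smallest n/ν is Z → limiting reagent.
n(T) = (3/2) × 14.86 = 22.29 mol
mass = 22.29 × 164.80 = 3673 g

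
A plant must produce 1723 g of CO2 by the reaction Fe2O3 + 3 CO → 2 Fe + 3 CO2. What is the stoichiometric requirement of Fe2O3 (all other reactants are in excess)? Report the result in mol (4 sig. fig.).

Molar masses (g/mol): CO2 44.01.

n(CO2) = 1723 / 44.01 = 39.15 mol
n(Fe2O3) = (1/3) × 39.15 = 13.05 mol

13.05 mol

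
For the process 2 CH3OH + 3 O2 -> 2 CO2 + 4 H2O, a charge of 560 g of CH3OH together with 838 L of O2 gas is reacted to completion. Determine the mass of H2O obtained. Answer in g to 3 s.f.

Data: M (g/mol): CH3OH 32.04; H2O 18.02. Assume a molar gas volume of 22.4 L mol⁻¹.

630 g

n(CH3OH) = 560.0 / 32.04 = 17.48 mol
n(O2) = 838.0 / 22.4 = 37.41 mol
n/ν for CH3OH = 17.48/2 = 8.740
n/ν for O2 = 37.41/3 = 12.47
Smallest n/ν is CH3OH → limiting reagent.
n(H2O) = (4/2) × 17.48 = 34.96 mol
mass = 34.96 × 18.02 = 630.0 g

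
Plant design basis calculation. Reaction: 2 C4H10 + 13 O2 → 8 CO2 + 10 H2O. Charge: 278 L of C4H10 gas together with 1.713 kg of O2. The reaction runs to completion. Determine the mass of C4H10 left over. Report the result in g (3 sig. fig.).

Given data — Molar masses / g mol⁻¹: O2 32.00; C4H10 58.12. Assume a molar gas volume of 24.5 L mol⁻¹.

181 g

n(C4H10) = 278.0 / 24.5 = 11.35 mol
n(O2) = 1.713×1000 / 32.00 = 53.53 mol
n/ν for C4H10 = 11.35/2 = 5.675
n/ν for O2 = 53.53/13 = 4.118
Smallest n/ν is O2 → limiting reagent.
C4H10 consumed = (2/13) × 53.53 = 8.235 mol
C4H10 remaining = 11.35 − 8.235 = 3.115 mol
mass = 3.115 × 58.12 = 181.0 g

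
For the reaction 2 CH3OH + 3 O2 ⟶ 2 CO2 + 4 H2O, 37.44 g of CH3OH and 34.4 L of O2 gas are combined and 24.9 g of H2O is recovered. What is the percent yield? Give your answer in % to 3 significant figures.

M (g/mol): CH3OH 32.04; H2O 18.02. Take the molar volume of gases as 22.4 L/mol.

n(CH3OH) = 37.44 / 32.04 = 1.169 mol
n(O2) = 34.40 / 22.4 = 1.536 mol
n/ν for CH3OH = 1.169/2 = 0.5845
n/ν for O2 = 1.536/3 = 0.5120
Smallest n/ν is O2 → limiting reagent.
theoretical n(H2O) = (4/3) × 1.536 = 2.048 mol → 36.90 g
% yield = 24.9 / 36.90 × 100 = 67.48 %

67.5 %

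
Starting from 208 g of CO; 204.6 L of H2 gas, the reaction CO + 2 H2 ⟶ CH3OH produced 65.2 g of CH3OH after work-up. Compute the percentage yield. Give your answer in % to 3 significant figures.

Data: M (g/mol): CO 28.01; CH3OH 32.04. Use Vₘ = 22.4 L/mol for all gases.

44.6 %

n(CO) = 208.0 / 28.01 = 7.426 mol
n(H2) = 204.6 / 22.4 = 9.134 mol
n/ν → CO: 7.426, H2: 4.567; H2 is limiting.
theoretical n(CH3OH) = (1/2) × 9.134 = 4.567 mol → 146.3 g
% yield = 65.2 / 146.3 × 100 = 44.57 %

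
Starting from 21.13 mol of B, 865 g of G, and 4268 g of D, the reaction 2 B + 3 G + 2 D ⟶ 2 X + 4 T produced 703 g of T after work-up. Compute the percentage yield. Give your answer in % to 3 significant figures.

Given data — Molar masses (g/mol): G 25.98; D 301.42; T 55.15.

45.0 %

n(B) = 21.13 mol
n(G) = 865.0 / 25.98 = 33.29 mol
n(D) = 4268 / 301.42 = 14.16 mol
n/ν for B = 21.13/2 = 10.57
n/ν for G = 33.29/3 = 11.10
n/ν for D = 14.16/2 = 7.080
Smallest n/ν is D → limiting reagent.
theoretical n(T) = (4/2) × 14.16 = 28.32 mol → 1562 g
% yield = 703 / 1562 × 100 = 45.01 %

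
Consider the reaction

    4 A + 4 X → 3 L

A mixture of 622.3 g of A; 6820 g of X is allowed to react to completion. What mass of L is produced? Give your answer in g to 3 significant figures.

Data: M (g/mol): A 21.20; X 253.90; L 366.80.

n(A) = 622.3 / 21.20 = 29.35 mol
n(X) = 6820 / 253.90 = 26.86 mol
n/ν for A = 29.35/4 = 7.338
n/ν for X = 26.86/4 = 6.715
Smallest n/ν is X → limiting reagent.
n(L) = (3/4) × 26.86 = 20.15 mol
mass = 20.15 × 366.80 = 7391 g

7390 g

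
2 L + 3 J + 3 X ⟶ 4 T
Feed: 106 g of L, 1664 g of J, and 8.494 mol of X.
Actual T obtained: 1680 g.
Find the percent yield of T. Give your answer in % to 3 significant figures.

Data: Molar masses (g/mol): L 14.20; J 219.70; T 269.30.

61.8 %

n(L) = 106.0 / 14.20 = 7.465 mol
n(J) = 1664 / 219.70 = 7.574 mol
n(X) = 8.494 mol
n/ν for L = 7.465/2 = 3.733
n/ν for J = 7.574/3 = 2.525
n/ν for X = 8.494/3 = 2.831
Smallest n/ν is J → limiting reagent.
theoretical n(T) = (4/3) × 7.574 = 10.10 mol → 2720 g
% yield = 1680 / 2720 × 100 = 61.76 %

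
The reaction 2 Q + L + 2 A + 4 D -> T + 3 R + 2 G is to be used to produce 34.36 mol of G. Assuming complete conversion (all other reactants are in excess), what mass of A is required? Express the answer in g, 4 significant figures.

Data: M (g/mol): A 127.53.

4382 g

n(G) = 34.36 mol
n(A) = (2/2) × 34.36 = 34.36 mol
mass = 34.36 × 127.53 = 4382 g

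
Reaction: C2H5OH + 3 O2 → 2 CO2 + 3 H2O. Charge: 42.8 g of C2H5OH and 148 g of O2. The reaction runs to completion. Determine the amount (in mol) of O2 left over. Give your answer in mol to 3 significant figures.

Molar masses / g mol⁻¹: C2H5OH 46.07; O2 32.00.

n(C2H5OH) = 42.80 / 46.07 = 0.9290 mol
n(O2) = 148.0 / 32.00 = 4.625 mol
n/ν → C2H5OH: 0.9290, O2: 1.542; C2H5OH is limiting.
O2 consumed = (3/1) × 0.9290 = 2.787 mol
O2 remaining = 4.625 − 2.787 = 1.838 mol

1.84 mol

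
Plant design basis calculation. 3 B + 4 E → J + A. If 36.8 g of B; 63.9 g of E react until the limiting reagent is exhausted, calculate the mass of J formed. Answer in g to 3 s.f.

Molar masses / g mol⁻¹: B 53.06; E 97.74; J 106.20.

n(B) = 36.80 / 53.06 = 0.6936 mol
n(E) = 63.90 / 97.74 = 0.6538 mol
n/ν → B: 0.2312, E: 0.1635; E is limiting.
n(J) = (1/4) × 0.6538 = 0.1635 mol
mass = 0.1635 × 106.20 = 17.36 g

17.4 g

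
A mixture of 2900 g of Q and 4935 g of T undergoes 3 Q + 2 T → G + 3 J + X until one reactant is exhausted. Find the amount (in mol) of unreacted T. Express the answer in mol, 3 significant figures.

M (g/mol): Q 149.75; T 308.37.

3.09 mol

n(Q) = 2900 / 149.75 = 19.37 mol
n(T) = 4935 / 308.37 = 16.00 mol
n/ν for Q = 19.37/3 = 6.457
n/ν for T = 16.00/2 = 8.000
Smallest n/ν is Q → limiting reagent.
T consumed = (2/3) × 19.37 = 12.91 mol
T remaining = 16.00 − 12.91 = 3.090 mol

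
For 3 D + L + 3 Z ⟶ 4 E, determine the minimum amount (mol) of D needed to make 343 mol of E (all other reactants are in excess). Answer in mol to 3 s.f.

n(E) = 343.0 mol
n(D) = (3/4) × 343.0 = 257.3 mol

257 mol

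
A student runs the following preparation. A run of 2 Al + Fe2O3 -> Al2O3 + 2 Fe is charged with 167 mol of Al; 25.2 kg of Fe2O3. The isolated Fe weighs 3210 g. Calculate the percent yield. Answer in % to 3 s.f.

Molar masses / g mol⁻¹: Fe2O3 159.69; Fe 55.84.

34.4 %

n(Al) = 167.0 mol
n(Fe2O3) = 25.20×1000 / 159.69 = 157.8 mol
n/ν for Al = 167.0/2 = 83.50
n/ν for Fe2O3 = 157.8/1 = 157.8
Smallest n/ν is Al → limiting reagent.
theoretical n(Fe) = (2/2) × 167.0 = 167.0 mol → 9325 g
% yield = 3210 / 9325 × 100 = 34.42 %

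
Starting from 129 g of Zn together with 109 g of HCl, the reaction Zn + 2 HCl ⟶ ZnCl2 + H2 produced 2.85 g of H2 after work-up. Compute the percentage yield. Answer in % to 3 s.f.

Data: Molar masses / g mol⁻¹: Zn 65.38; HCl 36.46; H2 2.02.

94.4 %

n(Zn) = 129.0 / 65.38 = 1.973 mol
n(HCl) = 109.0 / 36.46 = 2.990 mol
n/ν → Zn: 1.973, HCl: 1.495; HCl is limiting.
theoretical n(H2) = (1/2) × 2.990 = 1.495 mol → 3.020 g
% yield = 2.85 / 3.020 × 100 = 94.37 %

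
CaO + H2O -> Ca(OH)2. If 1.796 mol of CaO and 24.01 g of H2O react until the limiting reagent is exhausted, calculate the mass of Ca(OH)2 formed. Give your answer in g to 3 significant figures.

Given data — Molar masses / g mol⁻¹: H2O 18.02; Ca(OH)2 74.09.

98.7 g

n(CaO) = 1.796 mol
n(H2O) = 24.01 / 18.02 = 1.332 mol
n/ν for CaO = 1.796/1 = 1.796
n/ν for H2O = 1.332/1 = 1.332
Smallest n/ν is H2O → limiting reagent.
n(Ca(OH)2) = (1/1) × 1.332 = 1.332 mol
mass = 1.332 × 74.09 = 98.69 g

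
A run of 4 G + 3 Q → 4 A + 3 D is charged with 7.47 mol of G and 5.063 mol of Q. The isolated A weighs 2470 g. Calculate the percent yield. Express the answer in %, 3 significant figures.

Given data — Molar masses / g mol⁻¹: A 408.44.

89.6 %

n(G) = 7.470 mol
n(Q) = 5.063 mol
n/ν for G = 7.470/4 = 1.868
n/ν for Q = 5.063/3 = 1.688
Smallest n/ν is Q → limiting reagent.
theoretical n(A) = (4/3) × 5.063 = 6.751 mol → 2757 g
% yield = 2470 / 2757 × 100 = 89.59 %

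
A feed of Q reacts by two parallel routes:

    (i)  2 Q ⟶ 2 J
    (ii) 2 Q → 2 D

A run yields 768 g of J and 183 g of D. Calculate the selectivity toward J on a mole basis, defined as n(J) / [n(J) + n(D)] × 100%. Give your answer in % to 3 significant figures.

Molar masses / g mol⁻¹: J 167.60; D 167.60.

80.8 %

n(J) = 768 / 167.60 = 4.582 mol
n(D) = 183 / 167.60 = 1.092 mol
selectivity = 4.582/(4.582+1.092) × 100 = 80.75 %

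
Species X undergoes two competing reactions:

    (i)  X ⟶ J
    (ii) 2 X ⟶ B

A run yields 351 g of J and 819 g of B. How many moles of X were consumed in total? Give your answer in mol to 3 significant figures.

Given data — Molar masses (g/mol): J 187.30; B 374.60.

n(J) = 351 / 187.30 = 1.874 mol
n(B) = 819 / 374.60 = 2.186 mol
n(X) via (i) = (1/1)×1.874 = 1.874 mol
n(X) via (ii) = (2/1)×2.186 = 4.372 mol
total n(X) = 1.874 + 4.372 = 6.246 mol

6.25 mol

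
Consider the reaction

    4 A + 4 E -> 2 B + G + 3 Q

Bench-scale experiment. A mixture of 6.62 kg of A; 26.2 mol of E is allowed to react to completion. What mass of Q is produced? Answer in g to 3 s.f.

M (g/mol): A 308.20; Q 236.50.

n(A) = 6.620×1000 / 308.20 = 21.48 mol
n(E) = 26.20 mol
n/ν for A = 21.48/4 = 5.370
n/ν for E = 26.20/4 = 6.550
Smallest n/ν is A → limiting reagent.
n(Q) = (3/4) × 21.48 = 16.11 mol
mass = 16.11 × 236.50 = 3810 g

3810 g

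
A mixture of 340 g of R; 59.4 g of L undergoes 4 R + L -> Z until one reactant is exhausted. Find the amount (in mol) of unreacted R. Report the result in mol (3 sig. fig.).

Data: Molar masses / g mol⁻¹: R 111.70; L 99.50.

0.656 mol

n(R) = 340.0 / 111.70 = 3.044 mol
n(L) = 59.40 / 99.50 = 0.5970 mol
n/ν for R = 3.044/4 = 0.7610
n/ν for L = 0.5970/1 = 0.5970
Smallest n/ν is L → limiting reagent.
R consumed = (4/1) × 0.5970 = 2.388 mol
R remaining = 3.044 − 2.388 = 0.6560 mol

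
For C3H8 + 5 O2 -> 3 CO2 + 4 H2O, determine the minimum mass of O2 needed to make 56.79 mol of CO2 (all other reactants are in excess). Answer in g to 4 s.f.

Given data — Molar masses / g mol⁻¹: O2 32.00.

n(CO2) = 56.79 mol
n(O2) = (5/3) × 56.79 = 94.65 mol
mass = 94.65 × 32.00 = 3029 g

3029 g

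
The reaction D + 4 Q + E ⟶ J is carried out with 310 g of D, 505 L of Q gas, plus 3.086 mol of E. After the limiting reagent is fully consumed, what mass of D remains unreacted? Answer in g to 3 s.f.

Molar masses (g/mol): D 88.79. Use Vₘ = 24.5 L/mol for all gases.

36.0 g

n(D) = 310.0 / 88.79 = 3.491 mol
n(Q) = 505.0 / 24.5 = 20.61 mol
n(E) = 3.086 mol
n/ν for D = 3.491/1 = 3.491
n/ν for Q = 20.61/4 = 5.153
n/ν for E = 3.086/1 = 3.086
Smallest n/ν is E → limiting reagent.
D consumed = (1/1) × 3.086 = 3.086 mol
D remaining = 3.491 − 3.086 = 0.4050 mol
mass = 0.4050 × 88.79 = 35.96 g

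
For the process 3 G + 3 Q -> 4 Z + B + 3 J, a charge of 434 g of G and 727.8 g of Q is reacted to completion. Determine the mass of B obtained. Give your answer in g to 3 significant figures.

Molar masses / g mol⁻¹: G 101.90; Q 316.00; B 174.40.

n(G) = 434.0 / 101.90 = 4.259 mol
n(Q) = 727.8 / 316.00 = 2.303 mol
n/ν for G = 4.259/3 = 1.420
n/ν for Q = 2.303/3 = 0.7677
Smallest n/ν is Q → limiting reagent.
n(B) = (1/3) × 2.303 = 0.7677 mol
mass = 0.7677 × 174.40 = 133.9 g

134 g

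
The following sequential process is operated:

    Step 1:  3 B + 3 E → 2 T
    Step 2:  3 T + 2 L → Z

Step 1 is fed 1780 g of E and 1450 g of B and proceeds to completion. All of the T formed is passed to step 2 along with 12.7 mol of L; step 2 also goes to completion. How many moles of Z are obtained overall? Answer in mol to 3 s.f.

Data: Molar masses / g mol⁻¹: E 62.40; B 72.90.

4.42 mol

Step 1:
n(E) = 1780 / 62.40 = 28.53 mol
n(B) = 1450 / 72.90 = 19.89 mol
n/ν for E = 28.53/3 = 9.510
n/ν for B = 19.89/3 = 6.630
Smallest n/ν is B → limiting reagent.
n(T) produced = (2/3) × 19.89 = 13.26 mol
Step 2:
n(T) available = 13.26 mol
n(L) = 12.70 mol
n/ν for T = 13.26/3 = 4.420
n/ν for L = 12.70/2 = 6.350
Smallest n/ν is T → limiting reagent.
n(Z) = (1/3) × 13.26 = 4.420 mol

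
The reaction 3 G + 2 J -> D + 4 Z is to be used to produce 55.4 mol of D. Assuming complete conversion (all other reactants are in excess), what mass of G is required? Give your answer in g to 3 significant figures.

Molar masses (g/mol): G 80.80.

13400 g

n(D) = 55.40 mol
n(G) = (3/1) × 55.40 = 166.2 mol
mass = 166.2 × 80.80 = 13430 g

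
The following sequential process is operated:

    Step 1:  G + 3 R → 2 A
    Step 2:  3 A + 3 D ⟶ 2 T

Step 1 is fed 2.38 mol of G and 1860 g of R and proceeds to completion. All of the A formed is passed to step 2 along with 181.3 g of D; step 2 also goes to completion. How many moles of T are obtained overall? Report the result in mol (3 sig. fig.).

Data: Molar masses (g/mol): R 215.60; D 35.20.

Step 1:
n(G) = 2.380 mol
n(R) = 1860 / 215.60 = 8.627 mol
n/ν for G = 2.380/1 = 2.380
n/ν for R = 8.627/3 = 2.876
Smallest n/ν is G → limiting reagent.
n(A) produced = (2/1) × 2.380 = 4.760 mol
Step 2:
n(A) available = 4.760 mol
n(D) = 181.3 / 35.20 = 5.151 mol
n/ν for A = 4.760/3 = 1.587
n/ν for D = 5.151/3 = 1.717
Smallest n/ν is A → limiting reagent.
n(T) = (2/3) × 4.760 = 3.173 mol

3.17 mol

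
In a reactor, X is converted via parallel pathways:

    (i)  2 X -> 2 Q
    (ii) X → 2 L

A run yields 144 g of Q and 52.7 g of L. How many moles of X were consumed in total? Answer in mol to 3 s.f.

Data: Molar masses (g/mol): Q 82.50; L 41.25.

2.38 mol

n(Q) = 144 / 82.50 = 1.745 mol
n(L) = 52.7 / 41.25 = 1.278 mol
n(X) via (i) = (2/2)×1.745 = 1.745 mol
n(X) via (ii) = (1/2)×1.278 = 0.6390 mol
total n(X) = 1.745 + 0.6390 = 2.384 mol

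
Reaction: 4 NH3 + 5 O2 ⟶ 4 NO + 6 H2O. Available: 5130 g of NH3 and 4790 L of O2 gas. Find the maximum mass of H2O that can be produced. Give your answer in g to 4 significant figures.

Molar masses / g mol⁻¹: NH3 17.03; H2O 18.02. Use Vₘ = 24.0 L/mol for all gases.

4316 g

n(NH3) = 5130 / 17.03 = 301.2 mol
n(O2) = 4790 / 24.0 = 199.6 mol
n/ν for NH3 = 301.2/4 = 75.30
n/ν for O2 = 199.6/5 = 39.92
Smallest n/ν is O2 → limiting reagent.
n(H2O) = (6/5) × 199.6 = 239.5 mol
mass = 239.5 × 18.02 = 4316 g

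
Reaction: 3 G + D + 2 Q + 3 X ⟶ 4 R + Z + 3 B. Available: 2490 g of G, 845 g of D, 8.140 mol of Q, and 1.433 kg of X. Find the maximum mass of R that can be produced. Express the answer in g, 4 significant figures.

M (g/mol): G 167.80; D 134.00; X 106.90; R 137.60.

n(G) = 2490 / 167.80 = 14.84 mol
n(D) = 845.0 / 134.00 = 6.306 mol
n(Q) = 8.140 mol
n(X) = 1.433×1000 / 106.90 = 13.41 mol
n/ν for G = 14.84/3 = 4.947
n/ν for D = 6.306/1 = 6.306
n/ν for Q = 8.140/2 = 4.070
n/ν for X = 13.41/3 = 4.470
Smallest n/ν is Q → limiting reagent.
n(R) = (4/2) × 8.140 = 16.28 mol
mass = 16.28 × 137.60 = 2240 g

2240 g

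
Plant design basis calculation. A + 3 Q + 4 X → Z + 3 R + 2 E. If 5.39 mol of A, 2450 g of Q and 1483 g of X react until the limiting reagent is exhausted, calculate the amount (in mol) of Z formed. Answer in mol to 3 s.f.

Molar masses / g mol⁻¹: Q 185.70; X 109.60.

3.38 mol

n(A) = 5.390 mol
n(Q) = 2450 / 185.70 = 13.19 mol
n(X) = 1483 / 109.60 = 13.53 mol
n/ν for A = 5.390/1 = 5.390
n/ν for Q = 13.19/3 = 4.397
n/ν for X = 13.53/4 = 3.383
Smallest n/ν is X → limiting reagent.
n(Z) = (1/4) × 13.53 = 3.383 mol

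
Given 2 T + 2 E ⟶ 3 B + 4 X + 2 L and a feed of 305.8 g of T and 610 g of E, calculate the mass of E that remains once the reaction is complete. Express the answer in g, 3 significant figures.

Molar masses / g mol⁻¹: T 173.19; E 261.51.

n(T) = 305.8 / 173.19 = 1.766 mol
n(E) = 610.0 / 261.51 = 2.333 mol
n/ν for T = 1.766/2 = 0.8830
n/ν for E = 2.333/2 = 1.167
Smallest n/ν is T → limiting reagent.
E consumed = (2/2) × 1.766 = 1.766 mol
E remaining = 2.333 − 1.766 = 0.5670 mol
mass = 0.5670 × 261.51 = 148.3 g

148 g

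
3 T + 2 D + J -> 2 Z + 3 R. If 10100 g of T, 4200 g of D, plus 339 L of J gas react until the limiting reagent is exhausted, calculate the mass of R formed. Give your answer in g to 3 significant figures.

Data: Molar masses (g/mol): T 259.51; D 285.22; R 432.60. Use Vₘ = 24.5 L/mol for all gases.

n(T) = 10100 / 259.51 = 38.92 mol
n(D) = 4200 / 285.22 = 14.73 mol
n(J) = 339.0 / 24.5 = 13.84 mol
n/ν → T: 12.97, D: 7.365, J: 13.84; D is limiting.
n(R) = (3/2) × 14.73 = 22.10 mol
mass = 22.10 × 432.60 = 9560 g

9560 g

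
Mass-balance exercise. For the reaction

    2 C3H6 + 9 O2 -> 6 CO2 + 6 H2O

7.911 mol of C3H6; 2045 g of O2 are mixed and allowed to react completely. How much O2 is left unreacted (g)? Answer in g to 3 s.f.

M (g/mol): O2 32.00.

906 g

n(C3H6) = 7.911 mol
n(O2) = 2045 / 32.00 = 63.91 mol
n/ν for C3H6 = 7.911/2 = 3.956
n/ν for O2 = 63.91/9 = 7.101
Smallest n/ν is C3H6 → limiting reagent.
O2 consumed = (9/2) × 7.911 = 35.60 mol
O2 remaining = 63.91 − 35.60 = 28.31 mol
mass = 28.31 × 32.00 = 905.9 g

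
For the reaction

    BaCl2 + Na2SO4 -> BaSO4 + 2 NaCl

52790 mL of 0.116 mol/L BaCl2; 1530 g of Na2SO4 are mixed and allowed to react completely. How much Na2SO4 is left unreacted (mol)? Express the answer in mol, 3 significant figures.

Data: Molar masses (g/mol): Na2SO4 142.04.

n(BaCl2) = 0.116 × 52790/1000 = 6.124 mol
n(Na2SO4) = 1530 / 142.04 = 10.77 mol
n/ν for BaCl2 = 6.124/1 = 6.124
n/ν for Na2SO4 = 10.77/1 = 10.77
Smallest n/ν is BaCl2 → limiting reagent.
Na2SO4 consumed = (1/1) × 6.124 = 6.124 mol
Na2SO4 remaining = 10.77 − 6.124 = 4.646 mol

4.65 mol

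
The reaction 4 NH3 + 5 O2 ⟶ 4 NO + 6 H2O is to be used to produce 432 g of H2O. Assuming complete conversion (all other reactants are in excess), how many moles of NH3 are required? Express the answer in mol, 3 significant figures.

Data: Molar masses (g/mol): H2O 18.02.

n(H2O) = 432 / 18.02 = 23.97 mol
n(NH3) = (4/6) × 23.97 = 15.98 mol

16.0 mol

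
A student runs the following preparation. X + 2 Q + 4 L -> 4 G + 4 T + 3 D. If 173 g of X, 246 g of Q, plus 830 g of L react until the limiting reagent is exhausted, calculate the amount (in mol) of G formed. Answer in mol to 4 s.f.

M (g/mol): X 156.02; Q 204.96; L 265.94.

2.400 mol

n(X) = 173.0 / 156.02 = 1.109 mol
n(Q) = 246.0 / 204.96 = 1.200 mol
n(L) = 830.0 / 265.94 = 3.121 mol
n/ν → X: 1.109, Q: 0.6000, L: 0.7803; Q is limiting.
n(G) = (4/2) × 1.200 = 2.400 mol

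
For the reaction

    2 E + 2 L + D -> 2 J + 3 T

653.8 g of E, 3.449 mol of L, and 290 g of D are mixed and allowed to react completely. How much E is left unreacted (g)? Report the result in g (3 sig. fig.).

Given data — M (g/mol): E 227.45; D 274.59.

n(E) = 653.8 / 227.45 = 2.874 mol
n(L) = 3.449 mol
n(D) = 290.0 / 274.59 = 1.056 mol
n/ν → E: 1.437, L: 1.725, D: 1.056; D is limiting.
E consumed = (2/1) × 1.056 = 2.112 mol
E remaining = 2.874 − 2.112 = 0.7620 mol
mass = 0.7620 × 227.45 = 173.3 g

173 g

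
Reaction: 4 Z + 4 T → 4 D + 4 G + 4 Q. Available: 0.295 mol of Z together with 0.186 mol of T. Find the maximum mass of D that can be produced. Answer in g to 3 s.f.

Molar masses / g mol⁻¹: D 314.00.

n(Z) = 0.2950 mol
n(T) = 0.1860 mol
n/ν → Z: 0.07375, T: 0.04650; T is limiting.
n(D) = (4/4) × 0.1860 = 0.1860 mol
mass = 0.1860 × 314.00 = 58.40 g

58.4 g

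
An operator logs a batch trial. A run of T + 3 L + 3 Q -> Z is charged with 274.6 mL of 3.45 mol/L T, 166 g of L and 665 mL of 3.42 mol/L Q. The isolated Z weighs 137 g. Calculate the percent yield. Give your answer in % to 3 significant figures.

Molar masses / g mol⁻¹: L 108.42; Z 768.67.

n(T) = 3.45 × 274.6/1000 = 0.9474 mol
n(L) = 166.0 / 108.42 = 1.531 mol
n(Q) = 3.42 × 665.0/1000 = 2.274 mol
n/ν → T: 0.9474, L: 0.5103, Q: 0.7580; L is limiting.
theoretical n(Z) = (1/3) × 1.531 = 0.5103 mol → 392.3 g
% yield = 137 / 392.3 × 100 = 34.92 %

34.9 %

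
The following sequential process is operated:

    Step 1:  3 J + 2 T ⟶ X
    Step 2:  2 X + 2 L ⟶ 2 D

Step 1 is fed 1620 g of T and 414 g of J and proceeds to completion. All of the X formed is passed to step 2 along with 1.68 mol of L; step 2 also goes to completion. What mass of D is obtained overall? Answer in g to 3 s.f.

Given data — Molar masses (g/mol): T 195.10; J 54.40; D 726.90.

1220 g

Step 1:
n(T) = 1620 / 195.10 = 8.303 mol
n(J) = 414.0 / 54.40 = 7.610 mol
n/ν for T = 8.303/2 = 4.152
n/ν for J = 7.610/3 = 2.537
Smallest n/ν is J → limiting reagent.
n(X) produced = (1/3) × 7.610 = 2.537 mol
Step 2:
n(X) available = 2.537 mol
n(L) = 1.680 mol
n/ν for X = 2.537/2 = 1.269
n/ν for L = 1.680/2 = 0.8400
Smallest n/ν is L → limiting reagent.
n(D) = (2/2) × 1.680 = 1.680 mol
mass = 1.680 × 726.90 = 1221 g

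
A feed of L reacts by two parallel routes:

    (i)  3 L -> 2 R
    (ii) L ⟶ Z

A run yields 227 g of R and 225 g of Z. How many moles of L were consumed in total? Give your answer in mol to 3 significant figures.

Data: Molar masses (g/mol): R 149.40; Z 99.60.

n(R) = 227 / 149.40 = 1.519 mol
n(Z) = 225 / 99.60 = 2.259 mol
n(L) via (i) = (3/2)×1.519 = 2.279 mol
n(L) via (ii) = (1/1)×2.259 = 2.259 mol
total n(L) = 2.279 + 2.259 = 4.538 mol

4.54 mol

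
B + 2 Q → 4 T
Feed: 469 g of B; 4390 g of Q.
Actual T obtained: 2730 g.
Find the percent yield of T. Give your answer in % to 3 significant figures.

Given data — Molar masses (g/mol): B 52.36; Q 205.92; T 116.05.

n(B) = 469.0 / 52.36 = 8.957 mol
n(Q) = 4390 / 205.92 = 21.32 mol
n/ν for B = 8.957/1 = 8.957
n/ν for Q = 21.32/2 = 10.66
Smallest n/ν is B → limiting reagent.
theoretical n(T) = (4/1) × 8.957 = 35.83 mol → 4158 g
% yield = 2730 / 4158 × 100 = 65.66 %

65.7 %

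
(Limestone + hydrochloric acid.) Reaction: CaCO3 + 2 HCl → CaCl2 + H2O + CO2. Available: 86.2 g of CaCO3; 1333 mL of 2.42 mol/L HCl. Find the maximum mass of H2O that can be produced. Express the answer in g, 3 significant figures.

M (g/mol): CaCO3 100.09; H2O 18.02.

n(CaCO3) = 86.20 / 100.09 = 0.8612 mol
n(HCl) = 2.42 × 1333/1000 = 3.226 mol
n/ν for CaCO3 = 0.8612/1 = 0.8612
n/ν for HCl = 3.226/2 = 1.613
Smallest n/ν is CaCO3 → limiting reagent.
n(H2O) = (1/1) × 0.8612 = 0.8612 mol
mass = 0.8612 × 18.02 = 15.52 g

15.5 g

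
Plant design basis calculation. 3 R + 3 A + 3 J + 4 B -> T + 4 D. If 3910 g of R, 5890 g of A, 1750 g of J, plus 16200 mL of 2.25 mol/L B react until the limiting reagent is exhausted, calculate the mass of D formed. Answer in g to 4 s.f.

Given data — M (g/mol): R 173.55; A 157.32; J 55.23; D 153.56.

4613 g

n(R) = 3910 / 173.55 = 22.53 mol
n(A) = 5890 / 157.32 = 37.44 mol
n(J) = 1750 / 55.23 = 31.69 mol
n(B) = 2.25 × 16200/1000 = 36.45 mol
n/ν for R = 22.53/3 = 7.510
n/ν for A = 37.44/3 = 12.48
n/ν for J = 31.69/3 = 10.56
n/ν for B = 36.45/4 = 9.113
Smallest n/ν is R → limiting reagent.
n(D) = (4/3) × 22.53 = 30.04 mol
mass = 30.04 × 153.56 = 4613 g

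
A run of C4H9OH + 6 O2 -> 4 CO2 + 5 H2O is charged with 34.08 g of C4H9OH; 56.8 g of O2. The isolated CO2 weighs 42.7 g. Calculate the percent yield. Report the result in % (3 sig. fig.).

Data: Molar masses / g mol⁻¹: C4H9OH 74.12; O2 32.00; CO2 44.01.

82.0 %

n(C4H9OH) = 34.08 / 74.12 = 0.4598 mol
n(O2) = 56.80 / 32.00 = 1.775 mol
n/ν → C4H9OH: 0.4598, O2: 0.2958; O2 is limiting.
theoretical n(CO2) = (4/6) × 1.775 = 1.183 mol → 52.06 g
% yield = 42.7 / 52.06 × 100 = 82.02 %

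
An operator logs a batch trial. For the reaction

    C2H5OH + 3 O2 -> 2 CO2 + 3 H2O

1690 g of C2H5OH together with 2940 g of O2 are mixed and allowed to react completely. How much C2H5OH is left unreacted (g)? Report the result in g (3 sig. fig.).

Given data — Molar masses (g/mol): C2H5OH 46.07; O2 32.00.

n(C2H5OH) = 1690 / 46.07 = 36.68 mol
n(O2) = 2940 / 32.00 = 91.88 mol
n/ν for C2H5OH = 36.68/1 = 36.68
n/ν for O2 = 91.88/3 = 30.63
Smallest n/ν is O2 → limiting reagent.
C2H5OH consumed = (1/3) × 91.88 = 30.63 mol
C2H5OH remaining = 36.68 − 30.63 = 6.050 mol
mass = 6.050 × 46.07 = 278.7 g

279 g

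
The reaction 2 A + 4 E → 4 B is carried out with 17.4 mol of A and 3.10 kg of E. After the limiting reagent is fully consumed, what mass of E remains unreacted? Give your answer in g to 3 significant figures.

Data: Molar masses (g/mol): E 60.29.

n(A) = 17.40 mol
n(E) = 3.100×1000 / 60.29 = 51.42 mol
n/ν → A: 8.700, E: 12.86; A is limiting.
E consumed = (4/2) × 17.40 = 34.80 mol
E remaining = 51.42 − 34.80 = 16.62 mol
mass = 16.62 × 60.29 = 1002 g

1000 g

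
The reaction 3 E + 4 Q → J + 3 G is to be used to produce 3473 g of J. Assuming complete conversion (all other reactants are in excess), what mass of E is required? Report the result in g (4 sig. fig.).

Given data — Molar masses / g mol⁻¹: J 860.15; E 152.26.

1844 g

n(J) = 3473 / 860.15 = 4.038 mol
n(E) = (3/1) × 4.038 = 12.11 mol
mass = 12.11 × 152.26 = 1844 g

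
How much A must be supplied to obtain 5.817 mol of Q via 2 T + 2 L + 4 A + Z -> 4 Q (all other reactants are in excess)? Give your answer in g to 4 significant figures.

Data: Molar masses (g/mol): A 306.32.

1782 g

n(Q) = 5.817 mol
n(A) = (4/4) × 5.817 = 5.817 mol
mass = 5.817 × 306.32 = 1782 g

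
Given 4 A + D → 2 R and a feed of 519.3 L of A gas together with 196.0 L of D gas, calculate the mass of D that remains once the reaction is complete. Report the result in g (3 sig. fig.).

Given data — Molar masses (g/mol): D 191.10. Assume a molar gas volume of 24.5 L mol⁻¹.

n(A) = 519.3 / 24.5 = 21.20 mol
n(D) = 196.0 / 24.5 = 8.000 mol
n/ν → A: 5.300, D: 8.000; A is limiting.
D consumed = (1/4) × 21.20 = 5.300 mol
D remaining = 8.000 − 5.300 = 2.700 mol
mass = 2.700 × 191.10 = 516.0 g

516 g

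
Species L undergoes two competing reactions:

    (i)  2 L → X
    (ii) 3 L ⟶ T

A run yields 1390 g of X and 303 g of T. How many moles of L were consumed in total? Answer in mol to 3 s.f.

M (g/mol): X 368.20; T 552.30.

n(X) = 1390 / 368.20 = 3.775 mol
n(T) = 303 / 552.30 = 0.5486 mol
n(L) via (i) = (2/1)×3.775 = 7.550 mol
n(L) via (ii) = (3/1)×0.5486 = 1.646 mol
total n(L) = 7.550 + 1.646 = 9.196 mol

9.20 mol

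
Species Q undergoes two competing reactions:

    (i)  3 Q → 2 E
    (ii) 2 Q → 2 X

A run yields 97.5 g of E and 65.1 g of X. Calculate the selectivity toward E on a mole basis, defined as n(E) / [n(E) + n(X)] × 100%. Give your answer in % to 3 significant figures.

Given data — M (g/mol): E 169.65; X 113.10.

50.0 %

n(E) = 97.5 / 169.65 = 0.5747 mol
n(X) = 65.1 / 113.10 = 0.5756 mol
selectivity = 0.5747/(0.5747+0.5756) × 100 = 49.96 %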